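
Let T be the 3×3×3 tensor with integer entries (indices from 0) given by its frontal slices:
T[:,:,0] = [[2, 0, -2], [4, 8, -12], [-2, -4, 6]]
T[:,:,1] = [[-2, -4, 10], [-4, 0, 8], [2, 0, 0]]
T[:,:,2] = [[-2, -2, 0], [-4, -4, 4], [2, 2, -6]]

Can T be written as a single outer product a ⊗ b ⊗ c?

No

The mode-1 unfolding of T (rows indexed by i, columns by (j,k) = (0,0), (0,1), (0,2), (1,0), (1,1), (1,2), (2,0), (2,1), (2,2)) is [[2, -2, -2, 0, -4, -2, -2, 10, 0], [4, -4, -4, 8, 0, -4, -12, 8, 4], [-2, 2, 2, -4, 0, 2, 6, 0, -6]].
There the 3×3 minor on rows i ∈ {0, 1, 2}, columns (j,k) ∈ {(0,0), (1,0), (2,1)} is det [[2, 0, 10], [4, 8, 8], [-2, -4, 0]] = 64 ≠ 0, so this unfolding has rank ≥ 3; CP rank is at least every unfolding rank, so rank(T) ≥ 3.
In particular rank(T) ≥ 3 > 1, so T is not rank-1.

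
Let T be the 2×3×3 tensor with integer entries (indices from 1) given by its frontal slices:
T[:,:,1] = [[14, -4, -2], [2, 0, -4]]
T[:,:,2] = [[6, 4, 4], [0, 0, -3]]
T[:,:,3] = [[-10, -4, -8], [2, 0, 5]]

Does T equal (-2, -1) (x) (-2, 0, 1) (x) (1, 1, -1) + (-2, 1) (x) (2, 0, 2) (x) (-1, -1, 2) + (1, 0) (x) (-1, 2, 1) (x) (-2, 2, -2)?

Reconstruct entry (1,1,1) from the claimed factors: Σₗ aₗ[1]bₗ[1]cₗ[1] = (-2)·(-2)·(1) + (-2)·(2)·(-1) + (1)·(-1)·(-2) = 10, but T[1,1,1] = 14. The claim is false.

No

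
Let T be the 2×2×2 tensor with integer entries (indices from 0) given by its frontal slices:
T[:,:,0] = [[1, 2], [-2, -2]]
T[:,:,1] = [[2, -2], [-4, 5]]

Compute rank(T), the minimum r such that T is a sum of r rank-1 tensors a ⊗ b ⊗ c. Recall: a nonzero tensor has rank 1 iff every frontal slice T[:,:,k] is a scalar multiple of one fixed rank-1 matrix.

2

Lower bound: the mode-3 unfolding of T (rows indexed by k, columns by (i,j) = (0,0), (0,1), (1,0), (1,1)) is [[1, 2, -2, -2], [2, -2, -4, 5]].
There the 2×2 minor on rows k ∈ {0, 1}, columns (i,j) ∈ {(0,0), (0,1)} is det [[1, 2], [2, -2]] = -6 ≠ 0, so this unfolding has rank ≥ 2; CP rank is at least every unfolding rank, so rank(T) ≥ 2. (This is only a lower bound: in general the CP rank may exceed every unfolding rank, so we still need to exhibit 2 rank-1 terms summing to T.)
Upper bound — finding two terms. Write S_k = T[:,:,k] for the frontal slices: S₀ = [[1, 2], [-2, -2]], S₁ = [[2, -2], [-4, 5]].
If T = a₁ ⊗ b₁ ⊗ c₁ + a₂ ⊗ b₂ ⊗ c₂ then each S_k = c₁[k]·a₁b₁ᵀ + c₂[k]·a₂b₂ᵀ. S₀ and S₁ are linearly independent, so a₁b₁ᵀ and a₂b₂ᵀ must span the same plane of matrices: they are the rank-1 matrices of the form x·S₀ + y·S₁.
det(x·S₀ + y·S₁) is 2·x² + 5·xy + 2·y² = (x + 2·y)(2·x + y), vanishing at (x:y) = (2:-1) and (1:-2).
M₁ = 2·S₀ − S₁ = [[0, 6], [0, -9]] = 3·[2, -3][0, 1]ᵀ and M₂ = S₀ − 2·S₁ = [[-3, 6], [6, -12]] = (-3)·[1, -2][1, -2]ᵀ, so take a₁ = [2, -3], b₁ = [0, 1], a₂ = [1, -2], b₂ = [1, -2].
Each slice is an integer combination of E₁ = a₁b₁ᵀ and E₂ = a₂b₂ᵀ: S₀ = 2·E₁ + E₂, S₁ = E₁ + 2·E₂; reading off coefficients, c₁ = [2, 1] and c₂ = [1, 2].
Hence T = [2, -3] ⊗ [0, 1] ⊗ [2, 1] + [1, -2] ⊗ [1, -2] ⊗ [1, 2], so rank(T) ≤ 2.
These bounds meet, so rank(T) = 2.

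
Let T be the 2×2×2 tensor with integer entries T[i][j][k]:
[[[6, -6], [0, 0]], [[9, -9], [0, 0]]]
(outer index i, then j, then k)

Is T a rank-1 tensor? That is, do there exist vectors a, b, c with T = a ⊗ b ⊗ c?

If T = a ⊗ b ⊗ c then every fibre of T is a multiple of the corresponding factor, so read the factors off the fibres through the nonzero entry T[0,0,0] = 6.
The mode-1 fibre T[:,0,0] = [6, 9] gives a = [2, 3] (primitive direction); the mode-2 fibre T[0,:,0] = [6, 0] gives b = [1, 0]; then c[k] = T[0,0,k] / (a[0]·b[0]) = [6, -6] / 2 = [3, -3].
Expanding [2, 3] ⊗ [1, 0] ⊗ [3, -3] reproduces all 8 entries of T, so T = [2, 3] ⊗ [1, 0] ⊗ [3, -3] and rank(T) ≤ 1.
Equivalently every frontal slice T[:,:,k] is c[k] times the rank-1 matrix [2, 3] ⊗ [1, 0]. So T has rank 1 (it is nonzero).

Yes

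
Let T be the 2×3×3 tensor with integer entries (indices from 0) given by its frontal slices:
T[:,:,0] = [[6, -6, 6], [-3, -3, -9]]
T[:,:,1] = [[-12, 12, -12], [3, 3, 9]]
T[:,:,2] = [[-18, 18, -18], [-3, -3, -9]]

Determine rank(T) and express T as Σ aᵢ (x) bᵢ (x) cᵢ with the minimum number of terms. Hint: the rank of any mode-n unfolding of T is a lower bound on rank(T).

rank(T) = 2

Lower bound: the mode-2 unfolding of T (rows indexed by j, columns by (i,k) = (0,0), (0,1), (0,2), (1,0), (1,1), (1,2)) is [[6, -12, -18, -3, 3, -3], [-6, 12, 18, -3, 3, -3], [6, -12, -18, -9, 9, -9]].
There the 2×2 minor on rows j ∈ {0, 1}, columns (i,k) ∈ {(0,0), (1,0)} is det [[6, -3], [-6, -3]] = -36 ≠ 0, so this unfolding has rank ≥ 2; CP rank is at least every unfolding rank, so rank(T) ≥ 2. (Unfolding ranks only ever bound the CP rank from below — rank(T) can be strictly larger than all of them — so the matching upper bound has to come from an explicit 2-term decomposition.)
Upper bound — finding two terms. Write S_k = T[:,:,k] for the frontal slices: S₀ = [[6, -6, 6], [-3, -3, -9]], S₁ = [[-12, 12, -12], [3, 3, 9]], S₂ = [[-18, 18, -18], [-3, -3, -9]].
If T = a₁ (x) b₁ (x) c₁ + a₂ (x) b₂ (x) c₂ then each S_k = c₁[k]·a₁b₁ᵀ + c₂[k]·a₂b₂ᵀ. S₀ and S₁ are linearly independent, so a₁b₁ᵀ and a₂b₂ᵀ must span the same plane of matrices: they are the rank-1 matrices of the form x·S₀ + y·S₁.
The 2×2 minor of x·S₀ + y·S₁ on rows {0,1}, columns {0,1} is −36·x² + 108·xy − 72·y² = (-36)·(x − 2·y)(x − y), vanishing at (x:y) = (2:1) and (1:1).
M₁ = 2·S₀ + S₁ = [[0, 0, 0], [-3, -3, -9]] = (-3)·[0, 1][1, 1, 3]ᵀ and M₂ = S₀ + S₁ = [[-6, 6, -6], [0, 0, 0]] = (-6)·[1, 0][1, -1, 1]ᵀ, so take a₁ = [0, 1], b₁ = [1, 1, 3], a₂ = [1, 0], b₂ = [1, -1, 1].
Each slice is an integer combination of E₁ = a₁b₁ᵀ and E₂ = a₂b₂ᵀ: S₀ = −3·E₁ + 6·E₂, S₁ = 3·E₁ − 12·E₂, S₂ = −3·E₁ − 18·E₂; reading off coefficients, c₁ = [-3, 3, -3] and c₂ = [6, -12, -18].
Hence T = [0, 1] (x) [1, 1, 3] (x) [-3, 3, -3] + [1, 0] (x) [1, -1, 1] (x) [6, -12, -18], so rank(T) ≤ 2.
These bounds meet, so rank(T) = 2.
Check entry T[1,1,2] = -3: (1)·(1)·(-3) + (0)·(-1)·(-18) = -3.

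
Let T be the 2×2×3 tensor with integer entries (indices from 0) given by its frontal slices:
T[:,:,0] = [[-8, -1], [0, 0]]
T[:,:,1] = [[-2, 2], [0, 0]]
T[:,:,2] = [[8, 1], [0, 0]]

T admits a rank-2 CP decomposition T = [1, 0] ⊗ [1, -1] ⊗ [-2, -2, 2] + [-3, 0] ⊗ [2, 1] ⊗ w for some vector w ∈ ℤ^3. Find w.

Subtract the known terms from T to get the rank-1 residual R = [-3, 0] ⊗ [2, 1] ⊗ w, so R[i,j,k] = a[i]·b[j]·w[k]. Pick indices with nonzero a[0]·b[0] = (-3)·(2) = -6. Only the fibre through (0,0,·) is needed: R[0,0,:] = T[0,0,:] − Σₗ aₗ[0]bₗ[0]cₗ = [-8, -2, 8] − (1)·(1)·[-2, -2, 2] = [-6, 0, 6]. Then w[k] = R[0,0,k] / -6 for each k, giving w = [-6, 0, 6] / -6 = [1, 0, -1].

w = [1, 0, -1]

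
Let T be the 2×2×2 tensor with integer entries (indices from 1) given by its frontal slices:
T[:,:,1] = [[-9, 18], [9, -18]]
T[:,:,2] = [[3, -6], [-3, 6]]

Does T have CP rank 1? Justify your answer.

Yes

If T = a ⊗ b ⊗ c then every fibre of T is a multiple of the corresponding factor, so read the factors off the fibres through the nonzero entry T[1,1,1] = -9.
The mode-1 fibre T[:,1,1] = [-9, 9] gives a = [1, -1] (primitive direction); the mode-2 fibre T[1,:,1] = [-9, 18] gives b = [1, -2]; then c[k] = T[1,1,k] / (a[1]·b[1]) = [-9, 3] / 1 = [-9, 3].
Expanding [1, -1] ⊗ [1, -2] ⊗ [-9, 3] reproduces all 8 entries of T, so T = [1, -1] ⊗ [1, -2] ⊗ [-9, 3] and rank(T) ≤ 1.
Equivalently every frontal slice T[:,:,k] is c[k] times the rank-1 matrix [1, -1] ⊗ [1, -2]. So T has rank 1 (it is nonzero).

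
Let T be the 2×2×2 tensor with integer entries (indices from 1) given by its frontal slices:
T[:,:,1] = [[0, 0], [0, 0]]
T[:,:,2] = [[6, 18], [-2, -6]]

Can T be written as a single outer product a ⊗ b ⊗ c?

Yes

If T = a ⊗ b ⊗ c then every fibre of T is a multiple of the corresponding factor, so read the factors off the fibres through the nonzero entry T[1,1,2] = 6.
The mode-1 fibre T[:,1,2] = [6, -2] gives a = (3, -1) (primitive direction); the mode-2 fibre T[1,:,2] = [6, 18] gives b = (1, 3); then c[k] = T[1,1,k] / (a[1]·b[1]) = [0, 6] / 3 = (0, 2).
Expanding (3, -1) ⊗ (1, 3) ⊗ (0, 2) reproduces all 8 entries of T, so T = (3, -1) ⊗ (1, 3) ⊗ (0, 2) and rank(T) ≤ 1.
Equivalently every frontal slice T[:,:,k] is c[k] times the rank-1 matrix (3, -1) ⊗ (1, 3). So T has rank 1 (it is nonzero).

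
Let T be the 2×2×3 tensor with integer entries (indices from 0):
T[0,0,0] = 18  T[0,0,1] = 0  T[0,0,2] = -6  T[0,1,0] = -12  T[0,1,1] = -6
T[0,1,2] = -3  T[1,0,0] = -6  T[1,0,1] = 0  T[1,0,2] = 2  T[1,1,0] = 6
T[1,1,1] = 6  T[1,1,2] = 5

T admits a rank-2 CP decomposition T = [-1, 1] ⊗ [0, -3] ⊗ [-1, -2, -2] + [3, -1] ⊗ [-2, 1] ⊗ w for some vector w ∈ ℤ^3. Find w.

Subtract the known terms from T to get the rank-1 residual R = [3, -1] ⊗ [-2, 1] ⊗ w, so R[i,j,k] = a[i]·b[j]·w[k]. Pick indices with nonzero a[0]·b[0] = (3)·(-2) = -6. Only the fibre through (0,0,·) is needed: R[0,0,:] = T[0,0,:] − Σₗ aₗ[0]bₗ[0]cₗ = [18, 0, -6] − (-1)·(0)·[-1, -2, -2] = [18, 0, -6]. Then w[k] = R[0,0,k] / -6 for each k, giving w = [18, 0, -6] / -6 = [-3, 0, 1].

w = [-3, 0, 1]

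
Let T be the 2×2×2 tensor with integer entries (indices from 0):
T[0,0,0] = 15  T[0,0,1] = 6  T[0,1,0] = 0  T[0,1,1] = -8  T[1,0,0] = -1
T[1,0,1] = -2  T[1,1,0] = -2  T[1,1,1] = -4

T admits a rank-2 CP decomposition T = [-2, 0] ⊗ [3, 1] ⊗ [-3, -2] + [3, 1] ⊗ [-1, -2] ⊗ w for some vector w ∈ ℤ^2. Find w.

Subtract the known terms from T to get the rank-1 residual R = [3, 1] ⊗ [-1, -2] ⊗ w, so R[i,j,k] = a[i]·b[j]·w[k]. Pick indices with nonzero a[0]·b[0] = (3)·(-1) = -3. Only the fibre through (0,0,·) is needed: R[0,0,:] = T[0,0,:] − Σₗ aₗ[0]bₗ[0]cₗ = [15, 6] − (-2)·(3)·[-3, -2] = [-3, -6]. Then w[k] = R[0,0,k] / -3 for each k, giving w = [-3, -6] / -3 = [1, 2].

w = [1, 2]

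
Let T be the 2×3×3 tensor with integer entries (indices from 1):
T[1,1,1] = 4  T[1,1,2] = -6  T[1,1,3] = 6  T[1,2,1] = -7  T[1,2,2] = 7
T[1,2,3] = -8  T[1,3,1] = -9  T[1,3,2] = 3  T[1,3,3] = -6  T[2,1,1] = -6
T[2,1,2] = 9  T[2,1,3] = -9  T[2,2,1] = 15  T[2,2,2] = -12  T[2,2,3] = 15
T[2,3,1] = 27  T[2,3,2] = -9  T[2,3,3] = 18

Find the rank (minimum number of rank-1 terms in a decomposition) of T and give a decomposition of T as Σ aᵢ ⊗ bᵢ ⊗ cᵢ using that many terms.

Lower bound: in the mode-1 unfolding of T (rows indexed by i, columns by (j,k)) the 2×2 minor on rows i ∈ {1, 2}, columns (j,k) ∈ {(1,1), (2,1)} is det [[4, -7], [-6, 15]] = 18 ≠ 0, so that unfolding has rank ≥ 2 and hence rank(T) ≥ 2 (CP rank is at least every unfolding rank, though it can be larger).
Upper bound: with S_k = T[:,:,k], the two rank-1 terms a₁b₁ᵀ, a₂b₂ᵀ are the rank-1 members of the pencil x·S₁ + y·S₂.
The 2×2 minor of x·S₁ + y·S₂ on rows {1,2}, columns {1,2} is 18·x² − 33·xy + 9·y² = 3·(2·x − 3·y)(3·x − y), vanishing at (x:y) = (3:2) and (1:3).
M₁ = 3·S₁ + 2·S₂ = [[0, -7, -21], [0, 21, 63]] = (-7)·[1, -3][0, 1, 3]ᵀ and M₂ = S₁ + 3·S₂ = [[-14, 14, 0], [21, -21, 0]] = (-7)·[2, -3][1, -1, 0]ᵀ, so take a₁ = [1, -3], b₁ = [0, 1, 3], a₂ = [2, -3], b₂ = [1, -1, 0].
Each slice is an integer combination of E₁ = a₁b₁ᵀ and E₂ = a₂b₂ᵀ: S₁ = −3·E₁ + 2·E₂, S₂ = E₁ − 3·E₂, S₃ = −2·E₁ + 3·E₂; reading off coefficients, c₁ = [-3, 1, -2] and c₂ = [2, -3, 3].
Hence T = [1, -3] ⊗ [0, 1, 3] ⊗ [-3, 1, -2] + [2, -3] ⊗ [1, -1, 0] ⊗ [2, -3, 3], so rank(T) ≤ 2.
These bounds meet, so rank(T) = 2.

rank(T) = 2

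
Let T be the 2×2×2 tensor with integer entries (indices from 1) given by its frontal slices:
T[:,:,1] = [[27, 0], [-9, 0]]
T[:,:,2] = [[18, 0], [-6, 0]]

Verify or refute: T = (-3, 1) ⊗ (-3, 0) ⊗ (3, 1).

No

Reconstruct entry (1,1,2) from the claimed factors: Σₗ aₗ[1]bₗ[1]cₗ[2] = (-3)·(-3)·(1) = 9, but T[1,1,2] = 18. The claim is false.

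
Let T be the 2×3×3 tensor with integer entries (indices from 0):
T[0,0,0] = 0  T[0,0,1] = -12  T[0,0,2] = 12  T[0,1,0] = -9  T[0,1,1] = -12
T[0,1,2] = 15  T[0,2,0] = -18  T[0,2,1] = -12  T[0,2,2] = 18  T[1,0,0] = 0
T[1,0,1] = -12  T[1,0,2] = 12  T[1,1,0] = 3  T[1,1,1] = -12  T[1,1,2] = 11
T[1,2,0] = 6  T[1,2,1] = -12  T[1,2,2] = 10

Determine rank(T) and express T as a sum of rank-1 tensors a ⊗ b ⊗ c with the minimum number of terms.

rank(T) = 2

Lower bound: the mode-3 unfolding of T (rows indexed by k, columns by (i,j) = (0,0), (0,1), (0,2), (1,0), (1,1), (1,2)) is [[0, -9, -18, 0, 3, 6], [-12, -12, -12, -12, -12, -12], [12, 15, 18, 12, 11, 10]].
There the 2×2 minor on rows k ∈ {0, 1}, columns (i,j) ∈ {(0,0), (0,1)} is det [[0, -9], [-12, -12]] = -108 ≠ 0, so this unfolding has rank ≥ 2; CP rank is at least every unfolding rank, so rank(T) ≥ 2. (This is only a lower bound: in general the CP rank may exceed every unfolding rank, so we still need to exhibit 2 rank-1 terms summing to T.)
Upper bound — finding two terms. Write S_k = T[:,:,k] for the frontal slices: S₀ = [[0, -9, -18], [0, 3, 6]], S₁ = [[-12, -12, -12], [-12, -12, -12]], S₂ = [[12, 15, 18], [12, 11, 10]].
If T = a₁ ⊗ b₁ ⊗ c₁ + a₂ ⊗ b₂ ⊗ c₂ then each S_k = c₁[k]·a₁b₁ᵀ + c₂[k]·a₂b₂ᵀ. S₀ and S₁ are linearly independent, so a₁b₁ᵀ and a₂b₂ᵀ must span the same plane of matrices: they are the rank-1 matrices of the form x·S₀ + y·S₁.
The 2×2 minor of x·S₀ + y·S₁ on rows {0,1}, columns {0,1} is −144·xy = (-144)·(y)(x), vanishing at (x:y) = (1:0) and (0:1).
M₁ = S₀ = [[0, -9, -18], [0, 3, 6]] = (-3)·(3, -1)(0, 1, 2)ᵀ and M₂ = S₁ = [[-12, -12, -12], [-12, -12, -12]] = (-12)·(1, 1)(1, 1, 1)ᵀ, so take a₁ = (3, -1), b₁ = (0, 1, 2), a₂ = (1, 1), b₂ = (1, 1, 1).
Each slice is an integer combination of E₁ = a₁b₁ᵀ and E₂ = a₂b₂ᵀ: S₀ = −3·E₁, S₁ = −12·E₂, S₂ = E₁ + 12·E₂; reading off coefficients, c₁ = (-3, 0, 1) and c₂ = (0, -12, 12).
Hence T = (3, -1) ⊗ (0, 1, 2) ⊗ (-3, 0, 1) + (1, 1) ⊗ (1, 1, 1) ⊗ (0, -12, 12), so rank(T) ≤ 2.
These bounds meet, so rank(T) = 2.
Check entry T[1,1,2] = 11: (-1)·(1)·(1) + (1)·(1)·(12) = 11.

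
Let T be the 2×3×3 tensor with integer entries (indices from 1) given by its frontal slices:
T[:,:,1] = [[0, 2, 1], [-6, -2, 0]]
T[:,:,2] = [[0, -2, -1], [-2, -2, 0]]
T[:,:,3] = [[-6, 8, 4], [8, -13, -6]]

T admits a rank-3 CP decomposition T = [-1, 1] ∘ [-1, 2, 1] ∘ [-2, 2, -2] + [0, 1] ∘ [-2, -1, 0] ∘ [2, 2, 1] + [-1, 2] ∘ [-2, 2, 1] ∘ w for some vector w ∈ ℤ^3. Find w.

w = [1, -1, -2]

Subtract the known terms from T to get the rank-1 residual R = [-1, 2] ∘ [-2, 2, 1] ∘ w, so R[i,j,k] = a[i]·b[j]·w[k]. Pick indices with nonzero a[1]·b[1] = (-1)·(-2) = 2. Only the fibre through (1,1,·) is needed: R[1,1,:] = T[1,1,:] − Σₗ aₗ[1]bₗ[1]cₗ = [0, 0, -6] − (-1)·(-1)·[-2, 2, -2] − (0)·(-2)·[2, 2, 1] = [2, -2, -4]. Then w[k] = R[1,1,k] / 2 for each k, giving w = [2, -2, -4] / 2 = [1, -1, -2].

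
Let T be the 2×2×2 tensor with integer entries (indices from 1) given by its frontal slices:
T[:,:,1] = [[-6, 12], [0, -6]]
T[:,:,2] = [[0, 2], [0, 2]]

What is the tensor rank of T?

Lower bound: in the mode-1 unfolding of T (rows indexed by i, columns by (j,k)) the 2×2 minor on rows i ∈ {1, 2}, columns (j,k) ∈ {(1,1), (2,1)} is det [[-6, 12], [0, -6]] = 36 ≠ 0, so that unfolding has rank ≥ 2 and hence rank(T) ≥ 2 (CP rank is at least every unfolding rank, though it can be larger).
Upper bound: with S_k = T[:,:,k], the two rank-1 terms a₁b₁ᵀ, a₂b₂ᵀ are the rank-1 members of the pencil x·S₁ + y·S₂.
det(x·S₁ + y·S₂) is 36·x² − 12·xy = 12·(3·x − y)(x), vanishing at (x:y) = (1:3) and (0:1).
M₁ = S₁ + 3·S₂ = [[-6, 18], [0, 0]] = (-6)·[1, 0][1, -3]ᵀ and M₂ = S₂ = [[0, 2], [0, 2]] = 2·[1, 1][0, 1]ᵀ, so take a₁ = [1, 0], b₁ = [1, -3], a₂ = [1, 1], b₂ = [0, 1].
Each slice is an integer combination of E₁ = a₁b₁ᵀ and E₂ = a₂b₂ᵀ: S₁ = −6·E₁ − 6·E₂, S₂ = 2·E₂; reading off coefficients, c₁ = [-6, 0] and c₂ = [-6, 2].
Hence T = [1, 0] ⊗ [1, -3] ⊗ [-6, 0] + [1, 1] ⊗ [0, 1] ⊗ [-6, 2], so rank(T) ≤ 2.
These bounds meet, so rank(T) = 2.

2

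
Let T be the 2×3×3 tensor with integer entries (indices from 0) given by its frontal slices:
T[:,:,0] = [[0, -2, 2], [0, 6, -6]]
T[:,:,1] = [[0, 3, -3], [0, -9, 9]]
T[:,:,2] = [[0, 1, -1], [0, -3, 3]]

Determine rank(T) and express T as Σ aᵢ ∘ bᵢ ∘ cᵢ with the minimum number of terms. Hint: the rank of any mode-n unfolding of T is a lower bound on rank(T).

rank(T) = 1

Lower bound: T ≠ 0 (e.g. T[0,1,0] = -2), so rank(T) ≥ 1.
Upper bound: if T = a ∘ b ∘ c then every fibre of T is a multiple of the corresponding factor, so read the factors off the fibres through the nonzero entry T[0,1,0] = -2.
The mode-1 fibre T[:,1,0] = [-2, 6] gives a = (1, -3) (primitive direction); the mode-2 fibre T[0,:,0] = [0, -2, 2] gives b = (0, 1, -1); then c[k] = T[0,1,k] / (a[0]·b[1]) = [-2, 3, 1] / 1 = (-2, 3, 1).
Expanding (1, -3) ∘ (0, 1, -1) ∘ (-2, 3, 1) reproduces all 18 entries of T, so T = (1, -3) ∘ (0, 1, -1) ∘ (-2, 3, 1) and rank(T) ≤ 1.
These bounds meet, so rank(T) = 1.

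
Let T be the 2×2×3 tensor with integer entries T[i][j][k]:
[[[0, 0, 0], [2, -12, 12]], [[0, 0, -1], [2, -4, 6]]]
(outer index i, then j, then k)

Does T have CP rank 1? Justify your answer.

No

The mode-3 unfolding of T (rows indexed by k, columns by (i,j) = (0,0), (0,1), (1,0), (1,1)) is [[0, 2, 0, 2], [0, -12, 0, -4], [0, 12, -1, 6]].
There the 3×3 minor on rows k ∈ {0, 1, 2}, columns (i,j) ∈ {(0,1), (1,0), (1,1)} is det [[2, 0, 2], [-12, 0, -4], [12, -1, 6]] = 16 ≠ 0, so this unfolding has rank ≥ 3; CP rank is at least every unfolding rank, so rank(T) ≥ 3.
In particular rank(T) ≥ 3 > 1, so T is not rank-1.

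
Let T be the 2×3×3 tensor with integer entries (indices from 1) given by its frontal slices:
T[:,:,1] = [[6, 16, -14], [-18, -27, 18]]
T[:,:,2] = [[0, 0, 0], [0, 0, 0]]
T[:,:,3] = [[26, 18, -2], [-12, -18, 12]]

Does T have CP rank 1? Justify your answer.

The mode-2 unfolding of T (rows indexed by j, columns by (i,k) = (1,1), (1,2), (1,3), (2,1), (2,2), (2,3)) is [[6, 0, 26, -18, 0, -12], [16, 0, 18, -27, 0, -18], [-14, 0, -2, 18, 0, 12]].
There the 2×2 minor on rows j ∈ {1, 2}, columns (i,k) ∈ {(1,1), (1,3)} is det [[6, 26], [16, 18]] = -308 ≠ 0, so this unfolding has rank ≥ 2; CP rank is at least every unfolding rank, so rank(T) ≥ 2.
In particular rank(T) ≥ 2 > 1, so T is not rank-1.

No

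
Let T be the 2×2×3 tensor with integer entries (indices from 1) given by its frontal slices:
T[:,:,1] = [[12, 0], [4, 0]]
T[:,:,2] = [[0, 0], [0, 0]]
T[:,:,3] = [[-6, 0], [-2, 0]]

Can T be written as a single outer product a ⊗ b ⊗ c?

Yes

If T = a ⊗ b ⊗ c then every fibre of T is a multiple of the corresponding factor, so read the factors off the fibres through the nonzero entry T[1,1,1] = 12.
The mode-1 fibre T[:,1,1] = [12, 4] gives a = (3, 1) (primitive direction); the mode-2 fibre T[1,:,1] = [12, 0] gives b = (1, 0); then c[k] = T[1,1,k] / (a[1]·b[1]) = [12, 0, -6] / 3 = (4, 0, -2).
Expanding (3, 1) ⊗ (1, 0) ⊗ (4, 0, -2) reproduces all 12 entries of T, so T = (3, 1) ⊗ (1, 0) ⊗ (4, 0, -2) and rank(T) ≤ 1.
Equivalently every frontal slice T[:,:,k] is c[k] times the rank-1 matrix (3, 1) ⊗ (1, 0). So T has rank 1 (it is nonzero).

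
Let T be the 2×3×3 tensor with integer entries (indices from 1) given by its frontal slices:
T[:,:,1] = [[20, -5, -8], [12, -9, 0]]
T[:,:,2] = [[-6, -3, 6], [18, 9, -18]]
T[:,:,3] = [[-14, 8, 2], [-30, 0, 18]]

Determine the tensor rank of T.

2

Lower bound: the mode-2 unfolding of T (rows indexed by j, columns by (i,k) = (1,1), (1,2), (1,3), (2,1), (2,2), (2,3)) is [[20, -6, -14, 12, 18, -30], [-5, -3, 8, -9, 9, 0], [-8, 6, 2, 0, -18, 18]].
There the 2×2 minor on rows j ∈ {1, 2}, columns (i,k) ∈ {(1,1), (1,2)} is det [[20, -6], [-5, -3]] = -90 ≠ 0, so this unfolding has rank ≥ 2; CP rank is at least every unfolding rank, so rank(T) ≥ 2. (Flattening ranks never certify an upper bound on CP rank; for that we must actually write T with 2 rank-1 terms.)
Upper bound — finding two terms. Write S_k = T[:,:,k] for the frontal slices: S₁ = [[20, -5, -8], [12, -9, 0]], S₂ = [[-6, -3, 6], [18, 9, -18]], S₃ = [[-14, 8, 2], [-30, 0, 18]].
If T = a₁ ⊗ b₁ ⊗ c₁ + a₂ ⊗ b₂ ⊗ c₂ then each S_k = c₁[k]·a₁b₁ᵀ + c₂[k]·a₂b₂ᵀ. S₁ and S₂ are linearly independent, so a₁b₁ᵀ and a₂b₂ᵀ must span the same plane of matrices: they are the rank-1 matrices of the form x·S₁ + y·S₂.
The 2×2 minor of x·S₁ + y·S₂ on rows {1,2}, columns {1,2} is −120·x² + 360·xy = (-120)·(x − 3·y)(x), vanishing at (x:y) = (3:1) and (0:1).
M₁ = 3·S₁ + S₂ = [[54, -18, -18], [54, -18, -18]] = 18·(1, 1)(3, -1, -1)ᵀ and M₂ = S₂ = [[-6, -3, 6], [18, 9, -18]] = (-3)·(1, -3)(2, 1, -2)ᵀ, so take a₁ = (1, 1), b₁ = (3, -1, -1), a₂ = (1, -3), b₂ = (2, 1, -2).
Each slice is an integer combination of E₁ = a₁b₁ᵀ and E₂ = a₂b₂ᵀ: S₁ = 6·E₁ + E₂, S₂ = −3·E₂, S₃ = −6·E₁ + 2·E₂; reading off coefficients, c₁ = (6, 0, -6) and c₂ = (1, -3, 2).
Hence T = (1, 1) ⊗ (3, -1, -1) ⊗ (6, 0, -6) + (1, -3) ⊗ (2, 1, -2) ⊗ (1, -3, 2), so rank(T) ≤ 2.
These bounds meet, so rank(T) = 2.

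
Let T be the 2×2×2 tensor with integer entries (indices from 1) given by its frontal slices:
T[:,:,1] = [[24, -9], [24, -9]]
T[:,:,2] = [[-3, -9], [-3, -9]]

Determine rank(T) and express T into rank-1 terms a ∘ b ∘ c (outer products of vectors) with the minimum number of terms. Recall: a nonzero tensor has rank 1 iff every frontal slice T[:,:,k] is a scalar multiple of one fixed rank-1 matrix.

Lower bound: in the mode-2 unfolding of T (rows indexed by j, columns by (i,k)) the 2×2 minor on rows j ∈ {1, 2}, columns (i,k) ∈ {(1,1), (1,2)} is det [[24, -3], [-9, -9]] = -243 ≠ 0, so that unfolding has rank ≥ 2 and hence rank(T) ≥ 2 (CP rank is at least every unfolding rank, though it can be larger).
Upper bound: T[i,:,:] = a[i]·M for every slice, with a = [1, 1] and M = [[24, -3], [-9, -9]] (rows j, columns k).
Splitting M by its rows (j = 1, 2), M = [1, 0][24, -3]ᵀ + [0, 1][-9, -9]ᵀ.
Hence T = [1, 1] ∘ [1, 0] ∘ [24, -3] + [1, 1] ∘ [0, 1] ∘ [-9, -9], so rank(T) ≤ 2.
These bounds meet, so rank(T) = 2.

rank(T) = 2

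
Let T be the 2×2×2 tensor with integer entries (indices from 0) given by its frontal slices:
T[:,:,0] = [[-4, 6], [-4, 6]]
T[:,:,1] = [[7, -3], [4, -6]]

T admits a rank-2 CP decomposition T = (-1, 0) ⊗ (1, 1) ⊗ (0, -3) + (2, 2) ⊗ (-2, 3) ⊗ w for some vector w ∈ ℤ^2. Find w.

w = (1, -1)

Subtract the known terms from T to get the rank-1 residual R = (2, 2) ⊗ (-2, 3) ⊗ w, so R[i,j,k] = a[i]·b[j]·w[k]. Pick indices with nonzero a[0]·b[0] = (2)·(-2) = -4. Only the fibre through (0,0,·) is needed: R[0,0,:] = T[0,0,:] − Σₗ aₗ[0]bₗ[0]cₗ = [-4, 7] − (-1)·(1)·(0, -3) = [-4, 4]. Then w[k] = R[0,0,k] / -4 for each k, giving w = [-4, 4] / -4 = (1, -1).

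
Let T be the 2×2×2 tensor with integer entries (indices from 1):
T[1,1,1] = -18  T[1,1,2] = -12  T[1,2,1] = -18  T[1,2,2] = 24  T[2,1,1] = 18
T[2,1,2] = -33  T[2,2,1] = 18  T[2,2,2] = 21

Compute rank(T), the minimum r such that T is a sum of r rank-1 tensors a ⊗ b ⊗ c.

Lower bound: in the mode-2 unfolding of T (rows indexed by j, columns by (i,k)) the 2×2 minor on rows j ∈ {1, 2}, columns (i,k) ∈ {(1,1), (1,2)} is det [[-18, -12], [-18, 24]] = -648 ≠ 0, so that unfolding has rank ≥ 2 and hence rank(T) ≥ 2 (CP rank is at least every unfolding rank, though it can be larger).
Upper bound: with S_k = T[:,:,k], the two rank-1 terms a₁b₁ᵀ, a₂b₂ᵀ are the rank-1 members of the pencil x·S₁ + y·S₂.
det(x·S₁ + y·S₂) is −1620·xy + 540·y² = (-540)·(3·x − y)(y), vanishing at (x:y) = (1:3) and (1:0).
M₁ = S₁ + 3·S₂ = [[-54, 54], [-81, 81]] = (-27)·[2, 3][1, -1]ᵀ and M₂ = S₁ = [[-18, -18], [18, 18]] = (-18)·[1, -1][1, 1]ᵀ, so take a₁ = [2, 3], b₁ = [1, -1], a₂ = [1, -1], b₂ = [1, 1].
Each slice is an integer combination of E₁ = a₁b₁ᵀ and E₂ = a₂b₂ᵀ: S₁ = −18·E₂, S₂ = −9·E₁ + 6·E₂; reading off coefficients, c₁ = [0, -9] and c₂ = [-18, 6].
Hence T = [2, 3] ⊗ [1, -1] ⊗ [0, -9] + [1, -1] ⊗ [1, 1] ⊗ [-18, 6], so rank(T) ≤ 2.
These bounds meet, so rank(T) = 2.

2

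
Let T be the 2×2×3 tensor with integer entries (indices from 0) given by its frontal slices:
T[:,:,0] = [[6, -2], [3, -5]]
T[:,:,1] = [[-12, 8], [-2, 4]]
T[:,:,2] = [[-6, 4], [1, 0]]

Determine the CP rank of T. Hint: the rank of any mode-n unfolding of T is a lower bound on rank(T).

Lower bound: in the mode-3 unfolding of T (rows indexed by k, columns by (i,j)) the 3×3 minor on rows k ∈ {0, 1, 2}, columns (i,j) ∈ {(0,0), (0,1), (1,0)} is det [[6, -2, 3], [-12, 8, -2], [-6, 4, 1]] = 48 ≠ 0, so that unfolding has rank ≥ 3 and hence rank(T) ≥ 3 (CP rank is at least every unfolding rank, though it can be larger).
Upper bound: T is a sum of 3 rank-1 terms, T = [0, 1] ⊗ [1, -1] ⊗ [8, -4, 0] + [2, -1] ⊗ [2, -1] ⊗ [2, -2, -1] + [2, 1] ⊗ [1, -1] ⊗ [-1, -2, -1] (one valid choice — decompositions are not unique — normalised so each a, b is primitive with positive first nonzero entry; check it by expanding all entries), so rank(T) ≤ 3.
These bounds meet, so rank(T) = 3.

3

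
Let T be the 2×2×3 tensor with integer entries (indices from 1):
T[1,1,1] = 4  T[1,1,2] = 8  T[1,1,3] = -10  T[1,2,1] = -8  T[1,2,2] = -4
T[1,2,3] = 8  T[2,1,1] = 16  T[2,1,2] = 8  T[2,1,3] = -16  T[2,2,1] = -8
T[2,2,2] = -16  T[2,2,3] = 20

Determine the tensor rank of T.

Lower bound: in the mode-3 unfolding of T (rows indexed by k, columns by (i,j)) the 2×2 minor on rows k ∈ {1, 2}, columns (i,j) ∈ {(1,1), (1,2)} is det [[4, -8], [8, -4]] = 48 ≠ 0, so that unfolding has rank ≥ 2 and hence rank(T) ≥ 2 (CP rank is at least every unfolding rank, though it can be larger).
Upper bound: with S_k = T[:,:,k], the two rank-1 terms a₁b₁ᵀ, a₂b₂ᵀ are the rank-1 members of the pencil x·S₁ + y·S₂.
det(x·S₁ + y·S₂) is 96·x² − 96·y² = 96·(x − y)(x + y), vanishing at (x:y) = (1:1) and (1:-1).
M₁ = S₁ + S₂ = [[12, -12], [24, -24]] = 12·(1, 2)(1, -1)ᵀ and M₂ = S₁ − S₂ = [[-4, -4], [8, 8]] = (-4)·(1, -2)(1, 1)ᵀ, so take a₁ = (1, 2), b₁ = (1, -1), a₂ = (1, -2), b₂ = (1, 1).
Each slice is an integer combination of E₁ = a₁b₁ᵀ and E₂ = a₂b₂ᵀ: S₁ = 6·E₁ − 2·E₂, S₂ = 6·E₁ + 2·E₂, S₃ = −9·E₁ − E₂; reading off coefficients, c₁ = (6, 6, -9) and c₂ = (-2, 2, -1).
Hence T = (1, 2) ⊗ (1, -1) ⊗ (6, 6, -9) + (1, -2) ⊗ (1, 1) ⊗ (-2, 2, -1), so rank(T) ≤ 2.
These bounds meet, so rank(T) = 2.

2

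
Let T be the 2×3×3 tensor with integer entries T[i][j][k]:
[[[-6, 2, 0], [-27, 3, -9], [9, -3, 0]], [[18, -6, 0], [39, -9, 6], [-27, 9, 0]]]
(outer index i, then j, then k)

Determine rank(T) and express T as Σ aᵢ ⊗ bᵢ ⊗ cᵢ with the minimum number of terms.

rank(T) = 2

Lower bound: in the mode-1 unfolding of T (rows indexed by i, columns by (j,k)) the 2×2 minor on rows i ∈ {0, 1}, columns (j,k) ∈ {(0,0), (1,0)} is det [[-6, -27], [18, 39]] = 252 ≠ 0, so that unfolding has rank ≥ 2 and hence rank(T) ≥ 2 (CP rank is at least every unfolding rank, though it can be larger).
Upper bound: with S_k = T[:,:,k], the two rank-1 terms a₁b₁ᵀ, a₂b₂ᵀ are the rank-1 members of the pencil x·S₀ + y·S₁.
The 2×2 minor of x·S₀ + y·S₁ on rows {0,1}, columns {0,1} is 252·x² − 84·xy = 84·(3·x − y)(x), vanishing at (x:y) = (1:3) and (0:1).
M₁ = S₀ + 3·S₁ = [[0, -18, 0], [0, 12, 0]] = (-6)·[3, -2][0, 1, 0]ᵀ and M₂ = S₁ = [[2, 3, -3], [-6, -9, 9]] = [1, -3][2, 3, -3]ᵀ, so take a₁ = [3, -2], b₁ = [0, 1, 0], a₂ = [1, -3], b₂ = [2, 3, -3].
Each slice is an integer combination of E₁ = a₁b₁ᵀ and E₂ = a₂b₂ᵀ: S₀ = −6·E₁ − 3·E₂, S₁ = E₂, S₂ = −3·E₁; reading off coefficients, c₁ = [-6, 0, -3] and c₂ = [-3, 1, 0].
Hence T = [3, -2] ⊗ [0, 1, 0] ⊗ [-6, 0, -3] + [1, -3] ⊗ [2, 3, -3] ⊗ [-3, 1, 0], so rank(T) ≤ 2.
These bounds meet, so rank(T) = 2.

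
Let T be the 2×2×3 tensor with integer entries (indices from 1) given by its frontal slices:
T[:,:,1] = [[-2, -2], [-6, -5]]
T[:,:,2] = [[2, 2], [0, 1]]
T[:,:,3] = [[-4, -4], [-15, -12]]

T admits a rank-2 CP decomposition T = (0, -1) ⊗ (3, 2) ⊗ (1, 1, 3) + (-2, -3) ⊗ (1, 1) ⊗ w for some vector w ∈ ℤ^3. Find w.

Subtract the known terms from T to get the rank-1 residual R = (-2, -3) ⊗ (1, 1) ⊗ w, so R[i,j,k] = a[i]·b[j]·w[k]. Pick indices with nonzero a[1]·b[1] = (-2)·(1) = -2. Only the fibre through (1,1,·) is needed: R[1,1,:] = T[1,1,:] − Σₗ aₗ[1]bₗ[1]cₗ = [-2, 2, -4] − (0)·(3)·(1, 1, 3) = [-2, 2, -4]. Then w[k] = R[1,1,k] / -2 for each k, giving w = [-2, 2, -4] / -2 = (1, -1, 2).

w = (1, -1, 2)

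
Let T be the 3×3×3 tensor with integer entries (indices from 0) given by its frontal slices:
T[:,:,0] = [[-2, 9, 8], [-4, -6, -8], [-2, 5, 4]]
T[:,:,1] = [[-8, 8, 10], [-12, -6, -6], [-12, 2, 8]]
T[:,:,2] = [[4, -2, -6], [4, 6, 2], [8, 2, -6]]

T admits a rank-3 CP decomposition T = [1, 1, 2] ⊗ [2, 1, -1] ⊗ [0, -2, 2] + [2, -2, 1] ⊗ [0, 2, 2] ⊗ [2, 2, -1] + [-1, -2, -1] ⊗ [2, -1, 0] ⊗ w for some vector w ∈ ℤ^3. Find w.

Subtract the known terms from T to get the rank-1 residual R = [-1, -2, -1] ⊗ [2, -1, 0] ⊗ w, so R[i,j,k] = a[i]·b[j]·w[k]. Pick indices with nonzero a[0]·b[0] = (-1)·(2) = -2. Only the fibre through (0,0,·) is needed: R[0,0,:] = T[0,0,:] − Σₗ aₗ[0]bₗ[0]cₗ = [-2, -8, 4] − (1)·(2)·[0, -2, 2] − (2)·(0)·[2, 2, -1] = [-2, -4, 0]. Then w[k] = R[0,0,k] / -2 for each k, giving w = [-2, -4, 0] / -2 = [1, 2, 0].

w = [1, 2, 0]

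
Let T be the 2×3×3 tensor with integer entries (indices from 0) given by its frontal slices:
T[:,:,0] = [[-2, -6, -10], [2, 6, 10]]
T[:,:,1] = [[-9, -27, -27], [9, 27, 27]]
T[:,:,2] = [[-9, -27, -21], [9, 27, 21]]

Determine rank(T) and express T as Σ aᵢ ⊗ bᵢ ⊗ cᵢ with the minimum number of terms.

Lower bound: in the mode-3 unfolding of T (rows indexed by k, columns by (i,j)) the 2×2 minor on rows k ∈ {0, 1}, columns (i,j) ∈ {(0,0), (0,2)} is det [[-2, -10], [-9, -27]] = -36 ≠ 0, so that unfolding has rank ≥ 2 and hence rank(T) ≥ 2 (CP rank is at least every unfolding rank, though it can be larger).
Upper bound: T[i,:,:] = a[i]·M for every slice, with a = [1, -1] and M = [[-2, -9, -9], [-6, -27, -27], [-10, -27, -21]] (rows j, columns k).
The rows of M satisfy (row 1) = 3·(row 0), so splitting by rows, M = [1, 3, 0][-2, -9, -9]ᵀ + [0, 0, 1][-10, -27, -21]ᵀ.
Hence T = [1, -1] ⊗ [1, 3, 0] ⊗ [-2, -9, -9] + [1, -1] ⊗ [0, 0, 1] ⊗ [-10, -27, -21], so rank(T) ≤ 2.
These bounds meet, so rank(T) = 2.

rank(T) = 2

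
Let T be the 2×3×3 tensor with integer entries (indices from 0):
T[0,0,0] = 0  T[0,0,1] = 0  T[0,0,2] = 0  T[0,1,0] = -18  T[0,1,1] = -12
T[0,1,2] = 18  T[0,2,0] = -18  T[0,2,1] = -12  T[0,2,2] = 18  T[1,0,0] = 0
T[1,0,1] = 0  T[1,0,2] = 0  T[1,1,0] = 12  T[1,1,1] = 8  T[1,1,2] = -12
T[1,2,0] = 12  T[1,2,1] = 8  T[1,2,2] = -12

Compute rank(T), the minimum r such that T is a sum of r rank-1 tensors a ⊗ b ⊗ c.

Lower bound: T ≠ 0 (e.g. T[0,1,0] = -18), so rank(T) ≥ 1.
Upper bound: if T = a ⊗ b ⊗ c then every fibre of T is a multiple of the corresponding factor, so read the factors off the fibres through the nonzero entry T[0,1,0] = -18.
The mode-1 fibre T[:,1,0] = [-18, 12] gives a = [3, -2] (primitive direction); the mode-2 fibre T[0,:,0] = [0, -18, -18] gives b = [0, 1, 1]; then c[k] = T[0,1,k] / (a[0]·b[1]) = [-18, -12, 18] / 3 = [-6, -4, 6].
Expanding [3, -2] ⊗ [0, 1, 1] ⊗ [-6, -4, 6] reproduces all 18 entries of T, so T = [3, -2] ⊗ [0, 1, 1] ⊗ [-6, -4, 6] and rank(T) ≤ 1.
These bounds meet, so rank(T) = 1.

1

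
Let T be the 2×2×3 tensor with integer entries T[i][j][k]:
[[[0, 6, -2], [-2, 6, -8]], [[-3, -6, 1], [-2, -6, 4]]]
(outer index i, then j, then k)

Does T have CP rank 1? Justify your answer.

No

The mode-3 unfolding of T (rows indexed by k, columns by (i,j) = (0,0), (0,1), (1,0), (1,1)) is [[0, -2, -3, -2], [6, 6, -6, -6], [-2, -8, 1, 4]].
There the 3×3 minor on rows k ∈ {0, 1, 2}, columns (i,j) ∈ {(0,0), (0,1), (1,0)} is det [[0, -2, -3], [6, 6, -6], [-2, -8, 1]] = 96 ≠ 0, so this unfolding has rank ≥ 3; CP rank is at least every unfolding rank, so rank(T) ≥ 3.
In particular rank(T) ≥ 3 > 1, so T is not rank-1.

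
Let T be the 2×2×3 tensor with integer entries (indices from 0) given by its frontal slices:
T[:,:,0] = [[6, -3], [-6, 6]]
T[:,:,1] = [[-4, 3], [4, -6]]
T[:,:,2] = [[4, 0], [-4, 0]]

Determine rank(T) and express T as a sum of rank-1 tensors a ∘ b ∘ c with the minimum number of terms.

rank(T) = 2

Lower bound: the mode-2 unfolding of T (rows indexed by j, columns by (i,k) = (0,0), (0,1), (0,2), (1,0), (1,1), (1,2)) is [[6, -4, 4, -6, 4, -4], [-3, 3, 0, 6, -6, 0]].
There the 2×2 minor on rows j ∈ {0, 1}, columns (i,k) ∈ {(0,0), (0,1)} is det [[6, -4], [-3, 3]] = 6 ≠ 0, so this unfolding has rank ≥ 2; CP rank is at least every unfolding rank, so rank(T) ≥ 2. (Flattening ranks never certify an upper bound on CP rank; for that we must actually write T with 2 rank-1 terms.)
Upper bound — finding two terms. Write S_k = T[:,:,k] for the frontal slices: S₀ = [[6, -3], [-6, 6]], S₁ = [[-4, 3], [4, -6]], S₂ = [[4, 0], [-4, 0]].
If T = a₁ ∘ b₁ ∘ c₁ + a₂ ∘ b₂ ∘ c₂ then each S_k = c₁[k]·a₁b₁ᵀ + c₂[k]·a₂b₂ᵀ. S₀ and S₁ are linearly independent, so a₁b₁ᵀ and a₂b₂ᵀ must span the same plane of matrices: they are the rank-1 matrices of the form x·S₀ + y·S₁.
det(x·S₀ + y·S₁) is 18·x² − 30·xy + 12·y² = 6·(3·x − 2·y)(x − y), vanishing at (x:y) = (2:3) and (1:1).
M₁ = 2·S₀ + 3·S₁ = [[0, 3], [0, -6]] = 3·(1, -2)(0, 1)ᵀ and M₂ = S₀ + S₁ = [[2, 0], [-2, 0]] = 2·(1, -1)(1, 0)ᵀ, so take a₁ = (1, -2), b₁ = (0, 1), a₂ = (1, -1), b₂ = (1, 0).
Each slice is an integer combination of E₁ = a₁b₁ᵀ and E₂ = a₂b₂ᵀ: S₀ = −3·E₁ + 6·E₂, S₁ = 3·E₁ − 4·E₂, S₂ = 4·E₂; reading off coefficients, c₁ = (-3, 3, 0) and c₂ = (6, -4, 4).
Hence T = (1, -2) ∘ (0, 1) ∘ (-3, 3, 0) + (1, -1) ∘ (1, 0) ∘ (6, -4, 4), so rank(T) ≤ 2.
These bounds meet, so rank(T) = 2.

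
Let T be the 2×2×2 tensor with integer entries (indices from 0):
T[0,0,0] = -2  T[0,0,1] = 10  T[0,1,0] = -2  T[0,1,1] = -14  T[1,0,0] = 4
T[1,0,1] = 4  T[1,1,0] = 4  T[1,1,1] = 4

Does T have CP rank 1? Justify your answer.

No

The mode-3 unfolding of T (rows indexed by k, columns by (i,j) = (0,0), (0,1), (1,0), (1,1)) is [[-2, -2, 4, 4], [10, -14, 4, 4]].
There the 2×2 minor on rows k ∈ {0, 1}, columns (i,j) ∈ {(0,0), (0,1)} is det [[-2, -2], [10, -14]] = 48 ≠ 0, so this unfolding has rank ≥ 2; CP rank is at least every unfolding rank, so rank(T) ≥ 2.
In particular rank(T) ≥ 2 > 1, so T is not rank-1.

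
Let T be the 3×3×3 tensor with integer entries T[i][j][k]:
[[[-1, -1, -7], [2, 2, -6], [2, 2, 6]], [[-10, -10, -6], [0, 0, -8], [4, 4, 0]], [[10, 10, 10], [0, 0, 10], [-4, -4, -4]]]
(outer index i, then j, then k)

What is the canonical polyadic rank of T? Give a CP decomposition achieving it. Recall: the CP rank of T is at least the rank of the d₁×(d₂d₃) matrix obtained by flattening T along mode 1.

rank(T) = 3

Lower bound: the mode-2 unfolding of T (rows indexed by j, columns by (i,k) = (0,0), (0,1), (0,2), (1,0), (1,1), (1,2), (2,0), (2,1), (2,2)) is [[-1, -1, -7, -10, -10, -6, 10, 10, 10], [2, 2, -6, 0, 0, -8, 0, 0, 10], [2, 2, 6, 4, 4, 0, -4, -4, -4]].
There the 3×3 minor on rows j ∈ {0, 1, 2}, columns (i,k) ∈ {(0,0), (0,2), (1,0)} is det [[-1, -7, -10], [2, -6, 0], [2, 6, 4]] = -160 ≠ 0, so this unfolding has rank ≥ 3; CP rank is at least every unfolding rank, so rank(T) ≥ 3. (Flattening ranks never certify an upper bound on CP rank; for that we must actually write T with 3 rank-1 terms.)
Upper bound: T is a sum of 3 rank-1 terms, T = [0, 1, -1] ⊗ [2, 1, 0] ⊗ [-4, -4, -2] + [1, 2, -2] ⊗ [1, -2, -2] ⊗ [-1, -1, 1] + [2, 1, -2] ⊗ [2, 1, -2] ⊗ [0, 0, -2] (one valid choice — decompositions are not unique — normalised so each a, b is primitive with positive first nonzero entry; check it by expanding all entries), so rank(T) ≤ 3.
These bounds meet, so rank(T) = 3.
Check entry T[2,0,2] = 10: (-1)·(2)·(-2) + (-2)·(1)·(1) + (-2)·(2)·(-2) = 10.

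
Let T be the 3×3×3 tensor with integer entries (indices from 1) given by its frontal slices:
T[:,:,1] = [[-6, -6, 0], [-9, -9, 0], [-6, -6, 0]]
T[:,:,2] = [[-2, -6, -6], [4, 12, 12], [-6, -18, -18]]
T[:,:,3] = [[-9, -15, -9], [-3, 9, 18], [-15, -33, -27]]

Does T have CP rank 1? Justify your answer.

No

The mode-3 unfolding of T (rows indexed by k, columns by (i,j) = (1,1), (1,2), (1,3), (2,1), (2,2), (2,3), (3,1), (3,2), (3,3)) is [[-6, -6, 0, -9, -9, 0, -6, -6, 0], [-2, -6, -6, 4, 12, 12, -6, -18, -18], [-9, -15, -9, -3, 9, 18, -15, -33, -27]].
There the 2×2 minor on rows k ∈ {1, 2}, columns (i,j) ∈ {(1,1), (1,2)} is det [[-6, -6], [-2, -6]] = 24 ≠ 0, so this unfolding has rank ≥ 2; CP rank is at least every unfolding rank, so rank(T) ≥ 2.
In particular rank(T) ≥ 2 > 1, so T is not rank-1.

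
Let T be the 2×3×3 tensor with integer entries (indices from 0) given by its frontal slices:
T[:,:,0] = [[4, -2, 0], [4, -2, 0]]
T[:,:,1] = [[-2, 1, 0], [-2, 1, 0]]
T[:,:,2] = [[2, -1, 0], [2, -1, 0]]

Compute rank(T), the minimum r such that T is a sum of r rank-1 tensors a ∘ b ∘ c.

1

Lower bound: T ≠ 0 (e.g. T[0,0,0] = 4), so rank(T) ≥ 1.
Upper bound: the mode-1 fibre T[:,0,0] = [4, 4] gives a = [1, 1] (primitive direction); the mode-2 fibre T[0,:,0] = [4, -2, 0] gives b = [2, -1, 0]; then c[k] = T[0,0,k] / (a[0]·b[0]) = [4, -2, 2] / 2 = [2, -1, 1].
Expanding [1, 1] ∘ [2, -1, 0] ∘ [2, -1, 1] reproduces all 18 entries of T, so T = [1, 1] ∘ [2, -1, 0] ∘ [2, -1, 1] and rank(T) ≤ 1.
These bounds meet, so rank(T) = 1.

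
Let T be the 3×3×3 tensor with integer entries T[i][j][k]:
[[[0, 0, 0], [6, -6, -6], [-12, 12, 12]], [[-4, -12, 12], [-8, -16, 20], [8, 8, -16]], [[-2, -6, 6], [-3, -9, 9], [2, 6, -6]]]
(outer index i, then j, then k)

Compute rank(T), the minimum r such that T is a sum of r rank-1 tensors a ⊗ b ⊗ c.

2

Lower bound: the mode-1 unfolding of T (rows indexed by i, columns by (j,k) = (0,0), (0,1), (0,2), (1,0), (1,1), (1,2), (2,0), (2,1), (2,2)) is [[0, 0, 0, 6, -6, -6, -12, 12, 12], [-4, -12, 12, -8, -16, 20, 8, 8, -16], [-2, -6, 6, -3, -9, 9, 2, 6, -6]].
There the 2×2 minor on rows i ∈ {0, 1}, columns (j,k) ∈ {(0,0), (1,0)} is det [[0, 6], [-4, -8]] = 24 ≠ 0, so this unfolding has rank ≥ 2; CP rank is at least every unfolding rank, so rank(T) ≥ 2. (This is only a lower bound: in general the CP rank may exceed every unfolding rank, so we still need to exhibit 2 rank-1 terms summing to T.)
Upper bound — finding two terms. Write S_k = T[:,:,k] for the frontal slices: S₀ = [[0, 6, -12], [-4, -8, 8], [-2, -3, 2]], S₁ = [[0, -6, 12], [-12, -16, 8], [-6, -9, 6]], S₂ = [[0, -6, 12], [12, 20, -16], [6, 9, -6]].
If T = a₁ ⊗ b₁ ⊗ c₁ + a₂ ⊗ b₂ ⊗ c₂ then each S_k = c₁[k]·a₁b₁ᵀ + c₂[k]·a₂b₂ᵀ. S₀ and S₁ are linearly independent, so a₁b₁ᵀ and a₂b₂ᵀ must span the same plane of matrices: they are the rank-1 matrices of the form x·S₀ + y·S₁.
The 2×2 minor of x·S₀ + y·S₁ on rows {0,1}, columns {0,1} is 24·x² + 48·xy − 72·y² = 24·(x + 3·y)(x − y), vanishing at (x:y) = (3:-1) and (1:1).
M₁ = 3·S₀ − S₁ = [[0, 24, -48], [0, -8, 16], [0, 0, 0]] = 8·[3, -1, 0][0, 1, -2]ᵀ and M₂ = S₀ + S₁ = [[0, 0, 0], [-16, -24, 16], [-8, -12, 8]] = (-4)·[0, 2, 1][2, 3, -2]ᵀ, so take a₁ = [3, -1, 0], b₁ = [0, 1, -2], a₂ = [0, 2, 1], b₂ = [2, 3, -2].
Each slice is an integer combination of E₁ = a₁b₁ᵀ and E₂ = a₂b₂ᵀ: S₀ = 2·E₁ − E₂, S₁ = −2·E₁ − 3·E₂, S₂ = −2·E₁ + 3·E₂; reading off coefficients, c₁ = [2, -2, -2] and c₂ = [-1, -3, 3].
Hence T = [3, -1, 0] ⊗ [0, 1, -2] ⊗ [2, -2, -2] + [0, 2, 1] ⊗ [2, 3, -2] ⊗ [-1, -3, 3], so rank(T) ≤ 2.
These bounds meet, so rank(T) = 2.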